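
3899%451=291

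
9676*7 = 67732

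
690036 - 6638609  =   - 5948573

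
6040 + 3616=9656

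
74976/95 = 789+21/95 = 789.22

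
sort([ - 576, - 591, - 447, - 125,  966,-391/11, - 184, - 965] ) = [ - 965,-591, - 576, - 447, - 184,  -  125, - 391/11,966]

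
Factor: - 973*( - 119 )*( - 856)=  -2^3*7^2*17^1*107^1*139^1 = -99113672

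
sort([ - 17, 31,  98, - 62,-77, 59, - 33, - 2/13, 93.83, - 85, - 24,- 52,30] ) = [ - 85,-77,-62, - 52,  -  33, - 24, - 17 , - 2/13, 30,  31,  59, 93.83,98]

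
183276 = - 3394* ( - 54)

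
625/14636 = 625/14636  =  0.04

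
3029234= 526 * 5759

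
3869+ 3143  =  7012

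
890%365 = 160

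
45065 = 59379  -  14314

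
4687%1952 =783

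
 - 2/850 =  - 1  +  424/425 = - 0.00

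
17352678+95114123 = 112466801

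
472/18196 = 118/4549 = 0.03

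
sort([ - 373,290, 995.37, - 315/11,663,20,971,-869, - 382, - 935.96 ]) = [ - 935.96,-869,-382, - 373,- 315/11,20,  290, 663,971,995.37]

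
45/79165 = 9/15833 = 0.00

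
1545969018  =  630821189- -915147829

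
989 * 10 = 9890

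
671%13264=671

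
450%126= 72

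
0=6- 6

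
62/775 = 2/25= 0.08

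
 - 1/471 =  - 1 + 470/471  =  - 0.00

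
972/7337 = 972/7337 = 0.13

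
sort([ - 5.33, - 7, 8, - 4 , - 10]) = [ - 10, - 7  , - 5.33, - 4, 8 ]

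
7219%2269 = 412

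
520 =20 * 26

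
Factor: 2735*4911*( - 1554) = -2^1*3^2*5^1*7^1*37^1*547^1*1637^1 = -  20872683090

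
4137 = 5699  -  1562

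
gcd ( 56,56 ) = 56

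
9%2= 1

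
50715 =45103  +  5612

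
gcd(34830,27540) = 810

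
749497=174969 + 574528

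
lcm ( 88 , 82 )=3608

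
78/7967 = 78/7967 = 0.01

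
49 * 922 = 45178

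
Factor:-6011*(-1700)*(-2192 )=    - 2^6*5^2*17^1*137^1*6011^1 = -22399390400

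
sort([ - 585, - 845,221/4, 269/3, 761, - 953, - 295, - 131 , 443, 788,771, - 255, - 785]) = [ - 953, - 845, - 785,-585,-295, - 255, - 131,221/4,269/3,443,761 , 771,788]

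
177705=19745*9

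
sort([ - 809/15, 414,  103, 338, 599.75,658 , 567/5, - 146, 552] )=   [ - 146, - 809/15 , 103, 567/5, 338, 414,552,599.75, 658]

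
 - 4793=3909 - 8702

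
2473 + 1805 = 4278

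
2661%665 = 1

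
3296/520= 412/65  =  6.34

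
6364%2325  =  1714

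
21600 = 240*90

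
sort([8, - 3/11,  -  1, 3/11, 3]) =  [ - 1,- 3/11 , 3/11, 3, 8 ] 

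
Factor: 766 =2^1*383^1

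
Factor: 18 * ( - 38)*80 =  - 54720 = - 2^6 *3^2*5^1*19^1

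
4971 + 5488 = 10459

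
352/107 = 3 + 31/107 = 3.29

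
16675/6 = 16675/6 = 2779.17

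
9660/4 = 2415 = 2415.00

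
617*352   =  217184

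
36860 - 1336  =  35524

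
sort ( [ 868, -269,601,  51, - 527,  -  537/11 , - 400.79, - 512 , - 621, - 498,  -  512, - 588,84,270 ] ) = [ - 621,-588, - 527 ,-512, - 512,  -  498, - 400.79, - 269,-537/11, 51, 84,270,  601 , 868] 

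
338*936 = 316368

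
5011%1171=327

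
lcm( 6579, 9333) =401319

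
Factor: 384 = 2^7*3^1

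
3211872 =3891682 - 679810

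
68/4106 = 34/2053 = 0.02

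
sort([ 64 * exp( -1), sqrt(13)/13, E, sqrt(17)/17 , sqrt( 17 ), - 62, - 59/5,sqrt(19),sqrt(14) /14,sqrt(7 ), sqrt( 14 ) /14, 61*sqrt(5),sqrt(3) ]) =[ - 62, - 59/5,  sqrt( 17 ) /17, sqrt( 14)/14, sqrt (14)/14, sqrt(13)/13,  sqrt (3),sqrt( 7 ),E, sqrt(17), sqrt(19 ), 64* exp ( - 1),61*sqrt(5)]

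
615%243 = 129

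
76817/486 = 158 + 29/486=158.06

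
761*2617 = 1991537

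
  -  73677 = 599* ( - 123 )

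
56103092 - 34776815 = 21326277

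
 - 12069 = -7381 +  - 4688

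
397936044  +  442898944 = 840834988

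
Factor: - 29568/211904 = -6/43 = -2^1 * 3^1*43^ ( - 1 )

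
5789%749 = 546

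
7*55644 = 389508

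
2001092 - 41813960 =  - 39812868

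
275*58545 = 16099875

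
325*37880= 12311000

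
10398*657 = 6831486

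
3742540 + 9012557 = 12755097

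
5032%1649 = 85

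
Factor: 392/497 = 56/71 = 2^3*  7^1*71^(- 1) 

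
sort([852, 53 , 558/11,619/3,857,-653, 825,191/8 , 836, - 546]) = [  -  653, - 546  ,  191/8,558/11,53 , 619/3, 825,836, 852,857] 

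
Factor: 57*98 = 5586= 2^1*3^1*7^2*19^1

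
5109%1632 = 213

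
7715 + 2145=9860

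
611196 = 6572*93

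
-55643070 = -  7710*7217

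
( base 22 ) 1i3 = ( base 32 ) RJ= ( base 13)52C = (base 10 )883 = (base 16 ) 373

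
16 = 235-219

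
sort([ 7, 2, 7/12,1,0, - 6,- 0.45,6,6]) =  [ - 6, - 0.45 , 0 , 7/12, 1,2, 6,  6,7 ] 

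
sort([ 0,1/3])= [ 0, 1/3 ]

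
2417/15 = 2417/15 = 161.13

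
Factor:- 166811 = - 31^1* 5381^1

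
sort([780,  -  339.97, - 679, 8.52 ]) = [ - 679, - 339.97, 8.52, 780 ]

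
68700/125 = 549 + 3/5 = 549.60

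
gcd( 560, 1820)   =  140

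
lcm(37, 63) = 2331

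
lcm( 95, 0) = 0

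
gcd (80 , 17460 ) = 20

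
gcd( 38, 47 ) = 1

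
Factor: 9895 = 5^1*1979^1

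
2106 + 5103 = 7209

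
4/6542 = 2/3271 = 0.00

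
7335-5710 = 1625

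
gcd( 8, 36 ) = 4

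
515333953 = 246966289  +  268367664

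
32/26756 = 8/6689 = 0.00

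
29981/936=32+29/936 = 32.03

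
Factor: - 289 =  - 17^2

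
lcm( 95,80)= 1520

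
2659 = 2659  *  1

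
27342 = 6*4557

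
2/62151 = 2/62151 = 0.00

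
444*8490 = 3769560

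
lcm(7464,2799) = 22392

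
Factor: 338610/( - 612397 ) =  - 2^1*3^1*5^1*  73^(-1)*8389^( - 1 )*11287^1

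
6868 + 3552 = 10420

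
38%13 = 12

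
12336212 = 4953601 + 7382611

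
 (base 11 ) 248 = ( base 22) D8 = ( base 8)446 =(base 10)294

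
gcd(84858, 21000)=6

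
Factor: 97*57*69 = 3^2 *19^1 *23^1*97^1 = 381501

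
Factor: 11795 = 5^1*7^1*337^1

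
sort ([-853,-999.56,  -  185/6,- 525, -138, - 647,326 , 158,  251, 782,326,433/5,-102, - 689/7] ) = [-999.56 , - 853, - 647,-525, - 138, - 102 , - 689/7, - 185/6, 433/5,158,251,326,326,  782] 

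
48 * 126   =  6048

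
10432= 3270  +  7162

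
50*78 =3900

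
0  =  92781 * 0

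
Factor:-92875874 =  - 2^1*7^2*13^1*72901^1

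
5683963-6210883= - 526920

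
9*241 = 2169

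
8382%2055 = 162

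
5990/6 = 2995/3 = 998.33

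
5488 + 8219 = 13707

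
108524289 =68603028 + 39921261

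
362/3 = 120  +  2/3 = 120.67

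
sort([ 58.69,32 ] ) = [ 32,58.69] 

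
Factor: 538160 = 2^4*5^1 * 7^1*31^2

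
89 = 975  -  886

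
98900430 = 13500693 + 85399737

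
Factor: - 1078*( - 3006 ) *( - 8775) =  - 28435106700 = - 2^2 * 3^5 * 5^2*7^2*11^1 * 13^1 * 167^1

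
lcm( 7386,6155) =36930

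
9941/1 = 9941 = 9941.00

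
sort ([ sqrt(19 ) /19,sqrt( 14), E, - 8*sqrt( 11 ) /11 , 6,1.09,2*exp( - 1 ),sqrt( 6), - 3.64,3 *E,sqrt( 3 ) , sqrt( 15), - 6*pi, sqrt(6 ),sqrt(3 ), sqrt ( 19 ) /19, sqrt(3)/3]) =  [ - 6*pi, - 3.64, - 8*sqrt(11)/11, sqrt(19 ) /19,sqrt( 19 )/19,sqrt ( 3) /3,2*exp (-1 ), 1.09, sqrt ( 3 ) , sqrt( 3),sqrt( 6 ) , sqrt(6), E,sqrt ( 14 ),sqrt( 15),6, 3 * E]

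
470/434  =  1+18/217 = 1.08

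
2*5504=11008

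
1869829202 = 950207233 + 919621969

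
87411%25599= 10614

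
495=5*99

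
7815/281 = 7815/281=27.81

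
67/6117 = 67/6117=0.01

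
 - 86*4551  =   - 391386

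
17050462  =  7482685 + 9567777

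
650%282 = 86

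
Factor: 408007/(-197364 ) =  - 2^( - 2 ) * 3^( - 1 )*47^1*8681^1*16447^( -1 )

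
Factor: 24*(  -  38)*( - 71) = 64752  =  2^4 * 3^1*19^1*71^1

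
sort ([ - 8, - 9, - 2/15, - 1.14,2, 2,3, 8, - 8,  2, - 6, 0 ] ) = [-9, - 8, - 8, - 6, - 1.14, - 2/15,0,2,2,2,3, 8]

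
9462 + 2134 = 11596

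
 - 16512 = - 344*48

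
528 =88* 6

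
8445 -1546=6899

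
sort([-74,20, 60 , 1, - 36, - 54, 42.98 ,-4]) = [-74,-54,-36, - 4,  1,  20, 42.98, 60 ] 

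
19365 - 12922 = 6443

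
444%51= 36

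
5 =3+2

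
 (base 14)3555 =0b10010001000111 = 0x2447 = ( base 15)2b42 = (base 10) 9287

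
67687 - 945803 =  - 878116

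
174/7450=87/3725 = 0.02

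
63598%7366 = 4670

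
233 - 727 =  - 494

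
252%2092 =252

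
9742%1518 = 634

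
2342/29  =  80 + 22/29 = 80.76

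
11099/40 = 11099/40 = 277.48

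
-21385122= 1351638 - 22736760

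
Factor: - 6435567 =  - 3^2 * 715063^1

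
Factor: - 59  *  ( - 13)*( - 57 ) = -43719 = -3^1 * 13^1* 19^1* 59^1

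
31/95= 31/95 = 0.33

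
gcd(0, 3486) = 3486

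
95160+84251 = 179411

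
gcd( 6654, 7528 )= 2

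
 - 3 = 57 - 60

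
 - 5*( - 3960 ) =19800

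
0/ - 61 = 0/1 = - 0.00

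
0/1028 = 0 = 0.00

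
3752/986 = 1876/493 = 3.81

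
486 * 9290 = 4514940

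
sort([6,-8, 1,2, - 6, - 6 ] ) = [ - 8 ,-6, - 6, 1,  2,6 ]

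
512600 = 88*5825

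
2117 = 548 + 1569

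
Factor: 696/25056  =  2^(-2)*3^(  -  2) = 1/36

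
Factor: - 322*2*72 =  - 46368=-2^5 * 3^2*7^1*23^1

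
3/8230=3/8230  =  0.00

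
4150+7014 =11164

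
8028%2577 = 297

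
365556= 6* 60926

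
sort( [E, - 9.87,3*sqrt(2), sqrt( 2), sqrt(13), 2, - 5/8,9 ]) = [ - 9.87, - 5/8,  sqrt( 2), 2, E, sqrt( 13),3*sqrt( 2 ), 9]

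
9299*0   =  0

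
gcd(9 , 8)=1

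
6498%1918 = 744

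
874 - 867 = 7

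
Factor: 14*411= 2^1*3^1*7^1*137^1=5754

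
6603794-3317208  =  3286586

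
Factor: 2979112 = 2^3*29^1*12841^1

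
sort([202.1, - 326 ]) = [ - 326  ,  202.1 ] 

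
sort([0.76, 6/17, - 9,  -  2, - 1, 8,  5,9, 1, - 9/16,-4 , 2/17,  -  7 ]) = [ - 9, - 7, - 4,-2,  -  1,-9/16,2/17,6/17,0.76,1,  5 , 8,9]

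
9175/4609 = 9175/4609 = 1.99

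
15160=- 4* (-3790 ) 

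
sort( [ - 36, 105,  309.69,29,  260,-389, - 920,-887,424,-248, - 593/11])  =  [ - 920, -887,-389, - 248, - 593/11,-36,29,105, 260,309.69,424 ]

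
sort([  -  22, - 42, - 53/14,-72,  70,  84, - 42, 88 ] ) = [ - 72, - 42, - 42,-22, - 53/14,70,84, 88]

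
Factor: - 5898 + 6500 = 2^1* 7^1*43^1 = 602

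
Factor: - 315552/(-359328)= 173/197  =  173^1*197^(- 1) 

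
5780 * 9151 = 52892780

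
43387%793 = 565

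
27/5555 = 27/5555  =  0.00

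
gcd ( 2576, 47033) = 7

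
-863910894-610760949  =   - 1474671843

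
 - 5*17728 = -88640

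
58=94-36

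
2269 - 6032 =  -3763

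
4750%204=58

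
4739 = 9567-4828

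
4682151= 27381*171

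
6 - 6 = 0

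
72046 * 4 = 288184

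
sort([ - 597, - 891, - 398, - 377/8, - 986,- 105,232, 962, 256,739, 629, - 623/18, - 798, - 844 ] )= [ - 986,  -  891, - 844, - 798, -597, - 398, - 105,- 377/8, - 623/18, 232, 256, 629, 739,962] 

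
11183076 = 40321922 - 29138846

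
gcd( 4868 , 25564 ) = 4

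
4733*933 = 4415889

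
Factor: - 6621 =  - 3^1 * 2207^1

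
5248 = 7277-2029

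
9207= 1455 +7752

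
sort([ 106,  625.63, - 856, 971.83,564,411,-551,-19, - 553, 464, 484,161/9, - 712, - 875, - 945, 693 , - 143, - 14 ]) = [ - 945, - 875, - 856, - 712, -553, - 551, - 143, - 19, - 14 , 161/9,106,411,464, 484,564,625.63,693, 971.83]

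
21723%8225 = 5273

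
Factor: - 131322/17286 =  - 509/67 = - 67^(-1)*509^1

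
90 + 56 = 146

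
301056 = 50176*6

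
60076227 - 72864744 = -12788517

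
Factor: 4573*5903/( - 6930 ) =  - 26994419/6930 = - 2^(  -  1 )*3^( - 2)*5^( - 1) * 7^ ( - 1 ) *11^( - 1)*17^1*269^1*5903^1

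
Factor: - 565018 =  - 2^1*23^1*71^1*173^1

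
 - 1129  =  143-1272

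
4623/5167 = 4623/5167 = 0.89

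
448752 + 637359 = 1086111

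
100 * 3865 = 386500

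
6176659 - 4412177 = 1764482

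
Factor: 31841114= 2^1*15920557^1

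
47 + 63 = 110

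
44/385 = 4/35 =0.11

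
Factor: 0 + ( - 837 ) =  - 837  =  -3^3*31^1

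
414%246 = 168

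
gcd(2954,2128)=14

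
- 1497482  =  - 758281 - 739201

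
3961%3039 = 922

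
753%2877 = 753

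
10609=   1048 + 9561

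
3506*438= 1535628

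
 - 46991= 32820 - 79811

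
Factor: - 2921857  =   - 59^1*49523^1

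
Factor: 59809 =59809^1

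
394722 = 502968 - 108246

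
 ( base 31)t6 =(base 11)753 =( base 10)905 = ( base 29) 126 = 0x389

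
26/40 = 13/20  =  0.65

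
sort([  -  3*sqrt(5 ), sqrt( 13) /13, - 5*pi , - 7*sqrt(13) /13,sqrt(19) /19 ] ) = [  -  5  *  pi, - 3*sqrt(5), - 7*sqrt( 13)/13, sqrt(19)/19, sqrt(13 )/13 ]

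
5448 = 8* 681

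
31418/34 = 924 + 1/17 = 924.06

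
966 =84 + 882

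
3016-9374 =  -6358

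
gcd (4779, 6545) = 1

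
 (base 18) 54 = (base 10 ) 94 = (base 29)37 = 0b1011110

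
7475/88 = 7475/88 = 84.94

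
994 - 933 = 61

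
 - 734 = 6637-7371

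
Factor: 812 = 2^2*7^1*29^1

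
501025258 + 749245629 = 1250270887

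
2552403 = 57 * 44779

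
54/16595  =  54/16595 = 0.00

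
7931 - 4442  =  3489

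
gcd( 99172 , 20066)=2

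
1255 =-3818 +5073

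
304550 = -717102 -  - 1021652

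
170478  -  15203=155275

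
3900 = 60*65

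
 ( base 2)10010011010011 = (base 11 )70a0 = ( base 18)1b1d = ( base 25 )F22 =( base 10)9427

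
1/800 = 1/800 = 0.00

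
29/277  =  29/277 = 0.10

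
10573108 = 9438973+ 1134135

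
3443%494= 479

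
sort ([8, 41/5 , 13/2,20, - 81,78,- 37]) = [ - 81, - 37,13/2, 8,41/5,20,78 ] 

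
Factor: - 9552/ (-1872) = 199/39 = 3^( - 1 )*13^(-1 )* 199^1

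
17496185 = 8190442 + 9305743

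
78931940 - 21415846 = 57516094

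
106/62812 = 53/31406  =  0.00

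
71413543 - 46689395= 24724148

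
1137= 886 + 251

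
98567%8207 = 83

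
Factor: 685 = 5^1*137^1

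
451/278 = 451/278 = 1.62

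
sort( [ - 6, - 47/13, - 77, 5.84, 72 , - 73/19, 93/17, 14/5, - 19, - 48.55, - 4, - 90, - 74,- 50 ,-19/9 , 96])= [ - 90, - 77, - 74, - 50,  -  48.55,-19, - 6, - 4, - 73/19, - 47/13,  -  19/9,14/5, 93/17,  5.84, 72,96]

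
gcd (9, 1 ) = 1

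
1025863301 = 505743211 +520120090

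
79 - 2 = 77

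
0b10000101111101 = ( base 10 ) 8573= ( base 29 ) A5I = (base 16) 217D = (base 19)14E4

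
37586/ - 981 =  - 39 + 673/981 = - 38.31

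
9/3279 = 3/1093 = 0.00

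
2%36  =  2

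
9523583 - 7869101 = 1654482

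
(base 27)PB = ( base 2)1010101110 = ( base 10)686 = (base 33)kq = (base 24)14e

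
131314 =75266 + 56048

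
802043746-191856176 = 610187570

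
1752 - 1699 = 53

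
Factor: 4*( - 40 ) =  - 160 = - 2^5*5^1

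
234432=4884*48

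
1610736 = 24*67114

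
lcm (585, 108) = 7020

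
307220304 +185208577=492428881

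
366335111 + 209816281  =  576151392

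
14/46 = 7/23 = 0.30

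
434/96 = 217/48 = 4.52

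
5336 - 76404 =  - 71068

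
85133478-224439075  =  - 139305597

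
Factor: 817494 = 2^1*3^1*19^1 *71^1*101^1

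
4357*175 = 762475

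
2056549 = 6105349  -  4048800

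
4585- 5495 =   -  910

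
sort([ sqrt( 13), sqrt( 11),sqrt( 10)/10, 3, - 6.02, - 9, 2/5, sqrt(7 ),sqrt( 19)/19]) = [ - 9,-6.02, sqrt( 19 )/19, sqrt( 10 )/10,2/5, sqrt( 7 ),3,sqrt(11), sqrt (13 ) ]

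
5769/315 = 18 + 11/35 = 18.31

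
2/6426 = 1/3213 = 0.00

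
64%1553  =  64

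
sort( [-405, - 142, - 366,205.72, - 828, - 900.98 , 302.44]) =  [ - 900.98, - 828, - 405, - 366, - 142 , 205.72,  302.44 ] 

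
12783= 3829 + 8954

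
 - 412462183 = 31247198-443709381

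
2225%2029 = 196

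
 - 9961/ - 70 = 1423/10 = 142.30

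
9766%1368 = 190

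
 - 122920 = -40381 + -82539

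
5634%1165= 974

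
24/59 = 24/59 = 0.41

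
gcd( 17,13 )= 1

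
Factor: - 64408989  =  -3^1 * 1579^1*13597^1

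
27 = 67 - 40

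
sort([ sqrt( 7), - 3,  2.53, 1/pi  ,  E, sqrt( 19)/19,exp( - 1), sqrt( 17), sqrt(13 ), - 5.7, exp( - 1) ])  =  [-5.7, - 3 , sqrt( 19)/19, 1/pi, exp( - 1), exp ( - 1), 2.53, sqrt( 7),E,sqrt(13 ),sqrt (17)]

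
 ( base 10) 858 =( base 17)2g8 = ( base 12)5b6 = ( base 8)1532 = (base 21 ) 1JI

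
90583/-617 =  - 147 + 116/617 =- 146.81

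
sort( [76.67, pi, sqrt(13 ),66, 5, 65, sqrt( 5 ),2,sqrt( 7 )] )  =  [ 2,sqrt ( 5), sqrt ( 7), pi,sqrt( 13),  5, 65, 66,  76.67] 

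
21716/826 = 26 + 120/413=26.29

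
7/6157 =7/6157 =0.00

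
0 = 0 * 912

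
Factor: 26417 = 26417^1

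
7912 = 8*989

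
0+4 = 4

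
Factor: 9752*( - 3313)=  - 32308376 = - 2^3*23^1*53^1*3313^1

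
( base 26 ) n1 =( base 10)599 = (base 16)257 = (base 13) 371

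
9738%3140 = 318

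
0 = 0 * 91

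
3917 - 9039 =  - 5122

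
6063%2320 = 1423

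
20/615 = 4/123 = 0.03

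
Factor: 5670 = 2^1*3^4*5^1*7^1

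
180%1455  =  180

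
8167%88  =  71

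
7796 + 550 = 8346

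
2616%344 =208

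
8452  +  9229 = 17681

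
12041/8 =12041/8   =  1505.12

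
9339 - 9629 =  - 290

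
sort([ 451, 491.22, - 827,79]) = [ - 827,79,451 , 491.22]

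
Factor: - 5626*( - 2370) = 13333620=2^2*3^1*5^1 *29^1 * 79^1*97^1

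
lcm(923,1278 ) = 16614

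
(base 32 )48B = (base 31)4GN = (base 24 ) 7DJ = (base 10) 4363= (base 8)10413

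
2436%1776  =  660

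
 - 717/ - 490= 1 + 227/490 = 1.46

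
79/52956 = 79/52956= 0.00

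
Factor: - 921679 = -11^1*23^1*3643^1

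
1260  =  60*21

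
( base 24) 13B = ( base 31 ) L8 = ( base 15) 2de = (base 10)659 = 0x293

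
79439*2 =158878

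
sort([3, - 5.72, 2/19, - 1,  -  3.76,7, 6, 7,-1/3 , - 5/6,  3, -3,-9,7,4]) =[ - 9,-5.72,  -  3.76, - 3, - 1, -5/6, - 1/3, 2/19,  3, 3,4,6,7 , 7, 7 ] 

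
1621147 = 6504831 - 4883684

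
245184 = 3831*64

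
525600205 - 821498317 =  - 295898112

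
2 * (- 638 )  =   - 1276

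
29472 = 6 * 4912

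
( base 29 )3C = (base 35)2t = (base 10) 99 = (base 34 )2v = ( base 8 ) 143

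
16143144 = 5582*2892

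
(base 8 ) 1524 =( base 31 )rf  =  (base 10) 852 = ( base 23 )1e1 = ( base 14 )44C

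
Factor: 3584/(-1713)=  - 2^9*3^( - 1 ) * 7^1*571^( - 1 )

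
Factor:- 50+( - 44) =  - 2^1*47^1 = - 94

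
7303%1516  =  1239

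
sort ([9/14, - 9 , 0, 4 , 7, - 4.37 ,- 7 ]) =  [ - 9, - 7, -4.37, 0, 9/14, 4, 7]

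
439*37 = 16243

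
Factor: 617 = 617^1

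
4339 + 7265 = 11604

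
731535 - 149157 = 582378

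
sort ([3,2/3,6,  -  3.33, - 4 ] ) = [- 4, -3.33,2/3,3, 6]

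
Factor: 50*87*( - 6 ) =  - 2^2*3^2*5^2 * 29^1 = - 26100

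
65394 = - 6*(-10899 )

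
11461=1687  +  9774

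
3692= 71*52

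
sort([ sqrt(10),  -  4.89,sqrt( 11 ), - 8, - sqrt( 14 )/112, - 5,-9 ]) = [-9, -8,  -  5, - 4.89, -sqrt(14 )/112, sqrt( 10),sqrt( 11) ]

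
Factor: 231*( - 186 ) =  - 42966 = - 2^1*3^2*7^1* 11^1*31^1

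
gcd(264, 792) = 264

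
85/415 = 17/83=0.20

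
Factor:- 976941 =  - 3^4 * 7^1*1723^1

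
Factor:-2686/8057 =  - 2^1*7^(- 1 )*17^1*79^1*1151^( - 1) 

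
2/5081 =2/5081= 0.00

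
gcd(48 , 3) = 3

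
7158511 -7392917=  - 234406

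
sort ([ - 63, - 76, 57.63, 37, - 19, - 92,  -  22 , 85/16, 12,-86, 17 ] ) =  [-92 , - 86, - 76, - 63,  -  22, - 19 , 85/16, 12,  17,37,57.63]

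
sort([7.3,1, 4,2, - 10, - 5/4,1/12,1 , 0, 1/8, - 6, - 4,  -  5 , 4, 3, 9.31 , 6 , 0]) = [ - 10,-6, - 5,  -  4 , - 5/4,  0,0,1/12,1/8,1 , 1,2,3,4 , 4,  6, 7.3,9.31]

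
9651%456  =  75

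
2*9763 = 19526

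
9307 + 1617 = 10924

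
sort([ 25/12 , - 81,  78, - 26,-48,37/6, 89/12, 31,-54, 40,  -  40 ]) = [-81,  -  54, - 48, - 40, - 26, 25/12,  37/6,89/12, 31,  40, 78]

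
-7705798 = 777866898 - 785572696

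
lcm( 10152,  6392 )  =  172584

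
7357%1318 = 767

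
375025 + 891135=1266160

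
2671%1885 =786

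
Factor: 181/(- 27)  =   - 3^( - 3)*181^1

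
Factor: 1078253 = 11^1*83^1 * 1181^1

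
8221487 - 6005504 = 2215983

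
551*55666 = 30671966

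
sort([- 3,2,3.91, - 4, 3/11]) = [ - 4 , - 3,3/11, 2,3.91] 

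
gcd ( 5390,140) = 70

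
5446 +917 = 6363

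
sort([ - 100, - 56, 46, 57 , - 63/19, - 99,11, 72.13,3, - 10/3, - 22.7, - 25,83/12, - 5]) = [ - 100, - 99,-56, - 25, - 22.7 ,-5, - 10/3, - 63/19, 3,83/12,11, 46, 57,  72.13]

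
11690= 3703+7987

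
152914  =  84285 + 68629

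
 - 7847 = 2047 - 9894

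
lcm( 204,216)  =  3672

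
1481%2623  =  1481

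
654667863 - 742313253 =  - 87645390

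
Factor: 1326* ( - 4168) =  - 5526768  =  - 2^4*3^1*13^1*17^1*521^1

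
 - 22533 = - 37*609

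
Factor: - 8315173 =  -  197^1 * 42209^1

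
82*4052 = 332264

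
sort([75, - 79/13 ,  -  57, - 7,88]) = [ -57,-7 , - 79/13,75,  88]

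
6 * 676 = 4056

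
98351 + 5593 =103944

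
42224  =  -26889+69113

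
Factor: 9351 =3^2*1039^1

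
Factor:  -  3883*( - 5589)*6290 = 136506127230 = 2^1*3^5*5^1*11^1*17^1*23^1*37^1*353^1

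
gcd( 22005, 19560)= 2445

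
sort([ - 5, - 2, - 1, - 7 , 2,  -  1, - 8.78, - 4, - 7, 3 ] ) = [ - 8.78, - 7 , - 7, - 5,-4,-2, - 1, - 1 , 2,  3 ] 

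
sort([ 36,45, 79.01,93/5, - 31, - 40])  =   [ - 40, - 31,93/5,36, 45,79.01]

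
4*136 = 544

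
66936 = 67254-318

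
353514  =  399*886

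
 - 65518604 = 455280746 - 520799350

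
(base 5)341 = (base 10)96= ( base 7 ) 165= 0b1100000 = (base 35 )2q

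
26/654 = 13/327 = 0.04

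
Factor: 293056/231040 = 241/190 = 2^( - 1 )*5^( - 1)*19^( - 1) * 241^1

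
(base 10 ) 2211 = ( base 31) 29A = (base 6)14123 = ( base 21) 506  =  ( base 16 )8a3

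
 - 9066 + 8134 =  - 932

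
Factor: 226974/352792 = 2^ (-2)*3^1*181^1*211^( - 1 ) = 543/844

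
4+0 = 4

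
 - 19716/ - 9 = 2190 + 2/3=2190.67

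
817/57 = 43/3=14.33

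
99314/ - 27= -99314/27= -  3678.30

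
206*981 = 202086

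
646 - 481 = 165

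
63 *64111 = 4038993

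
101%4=1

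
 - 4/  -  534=2/267=0.01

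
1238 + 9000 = 10238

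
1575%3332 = 1575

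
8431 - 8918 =  -  487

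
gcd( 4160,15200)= 160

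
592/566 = 296/283 = 1.05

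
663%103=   45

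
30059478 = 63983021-33923543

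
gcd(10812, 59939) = 1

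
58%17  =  7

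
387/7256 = 387/7256 = 0.05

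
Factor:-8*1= - 2^3 = - 8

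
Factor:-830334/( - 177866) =415167/88933= 3^1* 13^ ( - 1 )*6841^ ( - 1) * 138389^1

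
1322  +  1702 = 3024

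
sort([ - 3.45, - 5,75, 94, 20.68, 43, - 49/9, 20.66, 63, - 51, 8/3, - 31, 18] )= [ - 51, - 31, - 49/9, - 5, - 3.45, 8/3,18, 20.66, 20.68, 43, 63, 75, 94]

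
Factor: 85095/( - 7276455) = -1891/161699  =  - 31^1 * 61^1*97^(-1)*1667^(  -  1 ) 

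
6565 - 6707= - 142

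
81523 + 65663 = 147186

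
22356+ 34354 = 56710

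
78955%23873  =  7336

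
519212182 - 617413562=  - 98201380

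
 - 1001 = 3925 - 4926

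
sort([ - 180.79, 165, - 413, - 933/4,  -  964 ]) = [-964, - 413 , - 933/4,- 180.79,165]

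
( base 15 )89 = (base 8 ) 201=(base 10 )129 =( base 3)11210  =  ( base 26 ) 4p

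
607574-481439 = 126135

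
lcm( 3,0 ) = 0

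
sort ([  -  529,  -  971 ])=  [ - 971,-529 ] 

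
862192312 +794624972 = 1656817284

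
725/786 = 725/786  =  0.92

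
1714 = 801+913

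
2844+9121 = 11965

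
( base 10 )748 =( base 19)217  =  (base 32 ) NC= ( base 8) 1354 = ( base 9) 1021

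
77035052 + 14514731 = 91549783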